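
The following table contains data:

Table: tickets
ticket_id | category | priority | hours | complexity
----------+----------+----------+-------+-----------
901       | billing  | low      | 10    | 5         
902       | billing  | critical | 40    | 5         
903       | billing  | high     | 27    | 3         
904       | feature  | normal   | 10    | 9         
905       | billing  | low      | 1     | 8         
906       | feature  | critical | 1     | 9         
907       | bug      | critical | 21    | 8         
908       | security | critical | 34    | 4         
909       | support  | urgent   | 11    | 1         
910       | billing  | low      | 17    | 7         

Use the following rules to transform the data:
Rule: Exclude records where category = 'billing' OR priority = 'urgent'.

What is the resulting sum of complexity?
30

Step 1: Find records where category = 'billing' OR priority = 'urgent'
Step 2: 6 records match, summing to 29
Step 3: Original sum: 59
Step 4: Remaining sum = 59 - 29 = 30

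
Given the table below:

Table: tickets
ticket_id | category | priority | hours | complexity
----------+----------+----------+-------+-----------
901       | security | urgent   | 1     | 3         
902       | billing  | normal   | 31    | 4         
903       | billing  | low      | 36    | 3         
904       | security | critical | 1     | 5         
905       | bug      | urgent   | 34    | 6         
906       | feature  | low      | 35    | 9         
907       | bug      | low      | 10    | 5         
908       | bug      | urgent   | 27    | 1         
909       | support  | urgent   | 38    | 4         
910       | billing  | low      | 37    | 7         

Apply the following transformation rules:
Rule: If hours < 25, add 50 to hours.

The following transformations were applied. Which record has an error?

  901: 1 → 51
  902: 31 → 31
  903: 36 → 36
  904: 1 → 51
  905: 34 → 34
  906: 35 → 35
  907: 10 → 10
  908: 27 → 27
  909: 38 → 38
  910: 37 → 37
Record 907 has an error. The correct transformed value should be 60, not 10.

Step 1: Check each record against the rule
Step 2: Record 907 has hours = 10
Step 3: Since 10 < 25, the bonus should have been applied
Step 4: Correct value = 60, but claimed value = 10
Conclusion: Record 907 has the error.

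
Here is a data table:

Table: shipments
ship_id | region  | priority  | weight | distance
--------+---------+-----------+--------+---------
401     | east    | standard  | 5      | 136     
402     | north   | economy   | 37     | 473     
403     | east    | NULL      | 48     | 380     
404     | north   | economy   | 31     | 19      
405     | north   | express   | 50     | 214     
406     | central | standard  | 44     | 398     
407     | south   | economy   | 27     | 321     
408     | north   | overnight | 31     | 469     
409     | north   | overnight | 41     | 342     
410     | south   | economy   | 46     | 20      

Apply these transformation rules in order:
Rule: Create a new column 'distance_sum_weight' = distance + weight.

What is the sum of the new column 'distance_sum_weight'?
3132

Step 1: For each record, compute distance + weight
Example calculations:
  136 + 5 = 141
  473 + 37 = 510
  380 + 48 = 428
  ...
Step 2: Sum all derived values
Step 3: Total = 3132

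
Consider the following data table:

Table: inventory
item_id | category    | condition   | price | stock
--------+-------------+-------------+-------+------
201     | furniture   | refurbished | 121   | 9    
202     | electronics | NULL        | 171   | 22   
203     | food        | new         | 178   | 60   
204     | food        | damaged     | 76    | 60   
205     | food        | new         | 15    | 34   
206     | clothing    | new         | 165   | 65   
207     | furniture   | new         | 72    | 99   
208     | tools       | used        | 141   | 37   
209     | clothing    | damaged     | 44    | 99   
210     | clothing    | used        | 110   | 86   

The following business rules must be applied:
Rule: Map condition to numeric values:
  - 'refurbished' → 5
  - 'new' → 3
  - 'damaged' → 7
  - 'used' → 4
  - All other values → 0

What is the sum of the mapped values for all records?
39

Step 1: Apply mapping to each record
Step 2: Count by status:
  'refurbished': 1 records × 5 = 5
  'new': 4 records × 3 = 12
  'damaged': 2 records × 7 = 14
  'used': 2 records × 4 = 8
Step 3: Sum all mapped values = 39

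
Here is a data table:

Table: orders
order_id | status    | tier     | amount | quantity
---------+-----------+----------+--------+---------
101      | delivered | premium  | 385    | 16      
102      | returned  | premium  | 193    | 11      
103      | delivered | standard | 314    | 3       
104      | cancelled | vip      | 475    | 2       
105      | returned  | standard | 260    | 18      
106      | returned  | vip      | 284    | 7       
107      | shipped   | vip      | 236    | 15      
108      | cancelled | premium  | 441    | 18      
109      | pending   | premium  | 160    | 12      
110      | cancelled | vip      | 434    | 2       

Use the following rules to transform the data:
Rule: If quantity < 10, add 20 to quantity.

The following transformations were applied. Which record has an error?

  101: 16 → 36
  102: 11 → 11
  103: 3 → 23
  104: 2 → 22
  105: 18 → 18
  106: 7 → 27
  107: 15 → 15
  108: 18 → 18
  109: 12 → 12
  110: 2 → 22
Record 101 has an error. The correct transformed value should be 16, not 36.

Step 1: Check each record against the rule
Step 2: Record 101 has quantity = 16
Step 3: Since 16 >= 10, the bonus should not have been applied
Step 4: Correct value = 16, but claimed value = 36
Conclusion: Record 101 has the error.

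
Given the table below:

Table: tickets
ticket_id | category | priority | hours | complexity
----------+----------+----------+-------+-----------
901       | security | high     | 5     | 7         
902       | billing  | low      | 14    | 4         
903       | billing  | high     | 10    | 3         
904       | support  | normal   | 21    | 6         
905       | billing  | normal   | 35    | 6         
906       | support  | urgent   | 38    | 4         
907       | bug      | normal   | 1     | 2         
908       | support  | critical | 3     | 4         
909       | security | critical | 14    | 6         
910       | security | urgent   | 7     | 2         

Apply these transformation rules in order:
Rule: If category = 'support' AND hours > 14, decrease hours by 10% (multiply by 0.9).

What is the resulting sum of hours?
142.1

Step 1: Find records where category = 'support' AND hours > 14
Step 2: 2 records match, summing to 59
Step 3: After multiplier: 59 × 0.9 = 53.1
Step 4: Unaffected records sum: 89
Step 5: Final sum = 53.1 + 89 = 142.1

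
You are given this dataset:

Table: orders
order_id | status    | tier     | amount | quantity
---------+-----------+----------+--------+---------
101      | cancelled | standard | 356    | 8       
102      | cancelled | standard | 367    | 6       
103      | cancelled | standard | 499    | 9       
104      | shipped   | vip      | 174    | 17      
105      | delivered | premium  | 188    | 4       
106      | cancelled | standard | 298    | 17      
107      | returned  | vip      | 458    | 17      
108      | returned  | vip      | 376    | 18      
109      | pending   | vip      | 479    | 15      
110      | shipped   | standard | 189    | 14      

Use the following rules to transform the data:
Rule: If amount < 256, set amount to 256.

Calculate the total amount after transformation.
3601

Step 1: 3 records have amount < 256
Step 2: These records originally summed to 551
Step 3: After setting to minimum: 3 × 256 = 768
Step 4: Unaffected records sum: 2833
Step 5: Final sum = 768 + 2833 = 3601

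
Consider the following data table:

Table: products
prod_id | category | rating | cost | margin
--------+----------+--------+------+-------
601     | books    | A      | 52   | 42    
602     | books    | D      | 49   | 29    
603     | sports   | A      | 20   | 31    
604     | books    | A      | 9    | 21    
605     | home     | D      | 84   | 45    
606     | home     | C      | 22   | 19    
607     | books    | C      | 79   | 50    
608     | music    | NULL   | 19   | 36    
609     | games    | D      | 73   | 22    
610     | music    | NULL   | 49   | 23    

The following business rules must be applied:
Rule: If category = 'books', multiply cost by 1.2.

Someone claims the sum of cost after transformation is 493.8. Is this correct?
Yes, the result is correct.

Step 1: Calculate the correct sum after transformation
Step 2: Apply multiplier 1.2 to records where category = 'books'
Step 3: Correct result = 493.8
Step 4: Claimed result = 493.8
Step 5: 493.8 = 493.8 ✓
Conclusion: The claimed result is correct.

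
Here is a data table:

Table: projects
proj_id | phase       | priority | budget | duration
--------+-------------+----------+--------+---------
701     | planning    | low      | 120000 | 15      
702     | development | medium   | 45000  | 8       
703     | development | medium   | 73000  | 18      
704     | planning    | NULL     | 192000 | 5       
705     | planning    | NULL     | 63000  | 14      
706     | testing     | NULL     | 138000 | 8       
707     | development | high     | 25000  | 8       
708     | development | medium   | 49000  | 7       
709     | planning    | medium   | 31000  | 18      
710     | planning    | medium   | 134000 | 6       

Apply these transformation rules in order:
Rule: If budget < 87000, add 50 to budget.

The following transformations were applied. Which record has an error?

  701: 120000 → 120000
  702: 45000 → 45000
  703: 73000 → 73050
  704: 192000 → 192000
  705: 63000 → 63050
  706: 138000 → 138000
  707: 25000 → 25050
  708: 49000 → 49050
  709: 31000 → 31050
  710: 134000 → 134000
Record 702 has an error. The correct transformed value should be 45050, not 45000.

Step 1: Check each record against the rule
Step 2: Record 702 has budget = 45000
Step 3: Since 45000 < 87000, the bonus should have been applied
Step 4: Correct value = 45050, but claimed value = 45000
Conclusion: Record 702 has the error.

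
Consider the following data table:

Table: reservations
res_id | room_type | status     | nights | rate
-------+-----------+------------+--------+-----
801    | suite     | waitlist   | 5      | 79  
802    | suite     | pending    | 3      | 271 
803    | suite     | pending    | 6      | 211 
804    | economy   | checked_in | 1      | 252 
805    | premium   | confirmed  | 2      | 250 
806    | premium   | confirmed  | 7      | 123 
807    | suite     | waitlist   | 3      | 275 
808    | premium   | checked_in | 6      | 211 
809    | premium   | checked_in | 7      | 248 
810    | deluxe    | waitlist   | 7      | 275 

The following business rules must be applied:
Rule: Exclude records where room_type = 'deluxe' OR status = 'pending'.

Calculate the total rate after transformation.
1438

Step 1: Find records where room_type = 'deluxe' OR status = 'pending'
Step 2: 3 records match, summing to 757
Step 3: Original sum: 2195
Step 4: Remaining sum = 2195 - 757 = 1438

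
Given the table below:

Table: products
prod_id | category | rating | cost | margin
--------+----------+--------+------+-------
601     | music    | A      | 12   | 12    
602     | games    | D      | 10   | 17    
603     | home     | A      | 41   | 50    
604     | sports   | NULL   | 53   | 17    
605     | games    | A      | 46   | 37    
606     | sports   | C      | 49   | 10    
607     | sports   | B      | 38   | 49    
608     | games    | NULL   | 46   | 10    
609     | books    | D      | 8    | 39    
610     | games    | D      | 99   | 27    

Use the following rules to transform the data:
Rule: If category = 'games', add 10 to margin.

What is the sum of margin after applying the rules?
308

Step 1: Count records where category = 'games': 4
Step 2: Total bonus added: 4 × 10 = 40
Step 3: Original sum of margin: 268
Step 4: Final sum = 268 + 40 = 308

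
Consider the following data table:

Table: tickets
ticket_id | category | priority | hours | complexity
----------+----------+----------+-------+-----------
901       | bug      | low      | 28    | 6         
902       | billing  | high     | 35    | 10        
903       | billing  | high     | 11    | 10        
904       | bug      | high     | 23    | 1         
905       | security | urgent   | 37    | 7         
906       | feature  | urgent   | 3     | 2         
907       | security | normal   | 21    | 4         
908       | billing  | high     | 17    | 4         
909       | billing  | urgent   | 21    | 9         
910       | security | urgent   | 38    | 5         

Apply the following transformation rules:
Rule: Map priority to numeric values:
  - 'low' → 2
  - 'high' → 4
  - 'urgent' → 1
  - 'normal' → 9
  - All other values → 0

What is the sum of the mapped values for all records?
31

Step 1: Apply mapping to each record
Step 2: Count by status:
  'low': 1 records × 2 = 2
  'high': 4 records × 4 = 16
  'urgent': 4 records × 1 = 4
  'normal': 1 records × 9 = 9
Step 3: Sum all mapped values = 31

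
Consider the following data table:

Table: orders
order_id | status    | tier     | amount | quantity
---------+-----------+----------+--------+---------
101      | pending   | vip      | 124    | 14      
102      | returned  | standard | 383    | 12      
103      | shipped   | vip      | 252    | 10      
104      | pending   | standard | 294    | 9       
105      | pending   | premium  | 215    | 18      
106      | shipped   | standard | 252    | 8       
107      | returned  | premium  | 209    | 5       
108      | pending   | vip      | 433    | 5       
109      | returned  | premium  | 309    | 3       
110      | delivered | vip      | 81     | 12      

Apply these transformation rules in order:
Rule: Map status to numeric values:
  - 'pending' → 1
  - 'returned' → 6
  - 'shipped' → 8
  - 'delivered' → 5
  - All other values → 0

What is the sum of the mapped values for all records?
43

Step 1: Apply mapping to each record
Step 2: Count by status:
  'pending': 4 records × 1 = 4
  'returned': 3 records × 6 = 18
  'shipped': 2 records × 8 = 16
  'delivered': 1 records × 5 = 5
Step 3: Sum all mapped values = 43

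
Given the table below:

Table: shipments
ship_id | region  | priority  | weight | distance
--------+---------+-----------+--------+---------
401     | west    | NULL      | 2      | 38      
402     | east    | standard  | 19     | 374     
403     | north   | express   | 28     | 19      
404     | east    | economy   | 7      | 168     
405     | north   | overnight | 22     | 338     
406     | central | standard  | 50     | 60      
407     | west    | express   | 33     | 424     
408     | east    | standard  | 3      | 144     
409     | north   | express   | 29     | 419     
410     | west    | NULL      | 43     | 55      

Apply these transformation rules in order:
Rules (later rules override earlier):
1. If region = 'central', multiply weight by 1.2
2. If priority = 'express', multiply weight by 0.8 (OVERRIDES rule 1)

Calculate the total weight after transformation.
228.0

Step 1: Rule 2 takes priority for records with priority = 'express'
  - 3 records: 90 × 0.8 = 72.0
Step 2: Rule 1 applies to remaining records with region = 'central'
  - 1 records: 50 × 1.2 = 60.0
Step 3: Other records unchanged: 96
Step 4: Final sum = 72.0 + 60.0 + 96 = 228.0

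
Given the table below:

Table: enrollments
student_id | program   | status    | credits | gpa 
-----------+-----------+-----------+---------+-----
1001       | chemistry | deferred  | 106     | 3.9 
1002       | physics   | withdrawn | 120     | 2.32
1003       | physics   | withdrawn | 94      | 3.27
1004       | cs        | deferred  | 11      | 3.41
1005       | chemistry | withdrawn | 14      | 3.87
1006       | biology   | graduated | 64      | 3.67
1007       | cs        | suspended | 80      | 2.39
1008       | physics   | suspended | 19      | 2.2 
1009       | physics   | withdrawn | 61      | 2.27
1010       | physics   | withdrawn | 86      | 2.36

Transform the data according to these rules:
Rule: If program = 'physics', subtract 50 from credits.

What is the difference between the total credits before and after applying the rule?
250

Step 1: Original sum of credits = 655
Step 2: 5 records have program = 'physics'
Step 3: Each affected record changes by -50
Step 4: Total change = 5 × -50 = -250
Step 5: New sum = 655 + -250 = 405
Step 6: Difference = |405 - 655| = 250
        (Sum decreased by 250)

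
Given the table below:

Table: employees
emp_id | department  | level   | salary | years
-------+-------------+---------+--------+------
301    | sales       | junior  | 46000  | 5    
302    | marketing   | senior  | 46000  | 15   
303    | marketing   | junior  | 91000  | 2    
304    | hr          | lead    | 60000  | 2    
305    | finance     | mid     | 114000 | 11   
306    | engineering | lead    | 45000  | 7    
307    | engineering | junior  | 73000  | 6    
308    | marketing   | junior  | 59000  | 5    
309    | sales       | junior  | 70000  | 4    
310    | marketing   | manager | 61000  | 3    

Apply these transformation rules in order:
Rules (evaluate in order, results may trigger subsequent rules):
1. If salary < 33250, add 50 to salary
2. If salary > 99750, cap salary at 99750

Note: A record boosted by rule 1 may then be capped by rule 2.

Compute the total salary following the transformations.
650750

Step 1: Apply rule 1 to records with salary < 33250
  - 0 records get bonus of 50
  - Of these, 0 records then exceed 99750 and get capped
Step 2: Apply rule 2 to records with salary > 99750
  - 1 records (original) are capped
Step 3: Calculate final sum = 650750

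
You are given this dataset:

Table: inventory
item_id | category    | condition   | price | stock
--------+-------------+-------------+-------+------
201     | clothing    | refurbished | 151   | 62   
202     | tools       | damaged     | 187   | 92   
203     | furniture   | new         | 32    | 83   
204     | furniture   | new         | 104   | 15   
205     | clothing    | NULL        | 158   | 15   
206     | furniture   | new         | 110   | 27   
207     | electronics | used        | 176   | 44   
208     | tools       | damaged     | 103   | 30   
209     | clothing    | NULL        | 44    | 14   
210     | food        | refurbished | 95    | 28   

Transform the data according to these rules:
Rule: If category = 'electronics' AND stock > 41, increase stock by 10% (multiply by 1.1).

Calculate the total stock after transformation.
414.4

Step 1: Find records where category = 'electronics' AND stock > 41
Step 2: 1 records match, summing to 44
Step 3: After multiplier: 44 × 1.1 = 48.4
Step 4: Unaffected records sum: 366
Step 5: Final sum = 48.4 + 366 = 414.4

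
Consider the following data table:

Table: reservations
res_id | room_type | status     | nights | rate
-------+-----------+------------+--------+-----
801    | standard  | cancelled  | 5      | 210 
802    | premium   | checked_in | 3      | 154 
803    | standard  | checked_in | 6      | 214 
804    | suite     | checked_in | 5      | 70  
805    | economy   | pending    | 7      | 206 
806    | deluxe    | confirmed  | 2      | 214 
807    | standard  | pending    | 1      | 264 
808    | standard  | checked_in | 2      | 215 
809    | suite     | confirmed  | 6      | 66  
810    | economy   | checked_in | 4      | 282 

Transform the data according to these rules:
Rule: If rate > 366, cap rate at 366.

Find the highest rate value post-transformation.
282

Step 1: Original maximum rate = 282
Step 2: Check cap of 366 against maximum
Step 3: No records exceed the cap (max 282 <= cap 366), so no capping applies
Step 4: Maximum after transformation = 282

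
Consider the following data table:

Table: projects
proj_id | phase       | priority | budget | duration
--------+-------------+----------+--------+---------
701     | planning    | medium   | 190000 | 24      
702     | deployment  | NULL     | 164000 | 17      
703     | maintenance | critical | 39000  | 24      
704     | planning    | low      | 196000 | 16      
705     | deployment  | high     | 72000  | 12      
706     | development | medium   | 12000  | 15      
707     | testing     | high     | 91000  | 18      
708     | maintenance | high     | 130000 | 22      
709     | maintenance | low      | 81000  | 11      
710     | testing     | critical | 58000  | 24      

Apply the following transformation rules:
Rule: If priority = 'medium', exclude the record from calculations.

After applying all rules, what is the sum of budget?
831000

Step 1: Identify records where priority = 'medium'
Step 2: The excluded records sum to 202000
Step 3: Original total budget = 1033000
Step 4: Remaining total = 1033000 - 202000 = 831000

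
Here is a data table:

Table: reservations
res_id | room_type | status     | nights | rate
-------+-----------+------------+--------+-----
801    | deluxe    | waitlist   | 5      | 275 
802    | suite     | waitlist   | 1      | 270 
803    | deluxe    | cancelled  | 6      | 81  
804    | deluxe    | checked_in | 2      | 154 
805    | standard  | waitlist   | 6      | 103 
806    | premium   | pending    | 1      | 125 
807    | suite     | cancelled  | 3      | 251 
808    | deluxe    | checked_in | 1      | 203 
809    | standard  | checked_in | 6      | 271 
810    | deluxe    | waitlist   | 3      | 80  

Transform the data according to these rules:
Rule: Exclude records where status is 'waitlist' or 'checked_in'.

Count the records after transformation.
3

Step 1: Count records to exclude
  - 4 (waitlist) + 3 (checked_in) = 7 records
Step 2: Total records: 10
Step 3: Remaining = 10 - 7 = 3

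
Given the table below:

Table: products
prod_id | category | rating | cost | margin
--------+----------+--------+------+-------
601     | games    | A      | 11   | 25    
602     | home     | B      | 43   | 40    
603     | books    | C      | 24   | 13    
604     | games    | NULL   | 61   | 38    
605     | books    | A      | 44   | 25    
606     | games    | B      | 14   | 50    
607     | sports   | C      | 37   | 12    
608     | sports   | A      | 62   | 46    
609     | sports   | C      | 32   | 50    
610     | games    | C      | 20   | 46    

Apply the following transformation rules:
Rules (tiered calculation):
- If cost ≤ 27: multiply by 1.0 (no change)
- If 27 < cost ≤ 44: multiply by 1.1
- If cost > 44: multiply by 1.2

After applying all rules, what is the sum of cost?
388.2

Step 1: Tier 1 (cost ≤ 27): 4 records, sum = 69 × 1.0 = 69.0
Step 2: Tier 2 (27 < cost ≤ 44): 4 records, sum = 156 × 1.1 = 171.6
Step 3: Tier 3 (cost > 44): 2 records, sum = 123 × 1.2 = 147.6
Step 4: Final sum = 69.0 + 171.6 + 147.6 = 388.2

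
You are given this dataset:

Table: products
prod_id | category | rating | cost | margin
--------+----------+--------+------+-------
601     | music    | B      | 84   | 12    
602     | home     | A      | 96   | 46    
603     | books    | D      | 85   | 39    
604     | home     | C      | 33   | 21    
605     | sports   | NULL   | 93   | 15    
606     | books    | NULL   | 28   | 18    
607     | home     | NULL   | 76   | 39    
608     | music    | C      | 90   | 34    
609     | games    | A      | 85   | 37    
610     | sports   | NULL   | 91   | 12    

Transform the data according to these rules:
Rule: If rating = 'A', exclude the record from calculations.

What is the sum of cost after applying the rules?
580

Step 1: Identify records where rating = 'A'
Step 2: The excluded records sum to 181
Step 3: Original total cost = 761
Step 4: Remaining total = 761 - 181 = 580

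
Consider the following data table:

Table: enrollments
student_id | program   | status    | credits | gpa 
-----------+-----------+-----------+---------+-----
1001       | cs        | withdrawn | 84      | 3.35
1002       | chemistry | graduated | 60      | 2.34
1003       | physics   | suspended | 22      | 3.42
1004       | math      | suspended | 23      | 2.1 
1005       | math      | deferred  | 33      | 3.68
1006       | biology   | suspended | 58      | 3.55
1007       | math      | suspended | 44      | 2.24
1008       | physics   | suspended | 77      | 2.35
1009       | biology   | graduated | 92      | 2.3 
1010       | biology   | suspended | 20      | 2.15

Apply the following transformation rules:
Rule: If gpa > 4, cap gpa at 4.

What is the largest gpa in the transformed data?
3.68

Step 1: Original maximum gpa = 3.68
Step 2: Check cap of 4 against maximum
Step 3: No records exceed the cap (max 3.68 <= cap 4), so no capping applies
Step 4: Maximum after transformation = 3.68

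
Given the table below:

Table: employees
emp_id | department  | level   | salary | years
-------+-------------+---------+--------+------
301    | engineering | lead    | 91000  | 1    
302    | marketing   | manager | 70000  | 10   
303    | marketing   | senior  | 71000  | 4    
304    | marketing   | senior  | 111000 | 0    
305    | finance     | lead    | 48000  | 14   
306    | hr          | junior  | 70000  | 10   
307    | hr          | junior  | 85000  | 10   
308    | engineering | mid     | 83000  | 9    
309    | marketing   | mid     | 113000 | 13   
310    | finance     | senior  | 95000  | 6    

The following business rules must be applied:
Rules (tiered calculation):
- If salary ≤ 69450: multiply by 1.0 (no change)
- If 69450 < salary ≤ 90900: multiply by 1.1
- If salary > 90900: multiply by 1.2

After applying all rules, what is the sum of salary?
956900.0

Step 1: Tier 1 (salary ≤ 69450): 1 records, sum = 48000 × 1.0 = 48000.0
Step 2: Tier 2 (69450 < salary ≤ 90900): 5 records, sum = 379000 × 1.1 = 416900.0
Step 3: Tier 3 (salary > 90900): 4 records, sum = 410000 × 1.2 = 492000.0
Step 4: Final sum = 48000.0 + 416900.0 + 492000.0 = 956900.0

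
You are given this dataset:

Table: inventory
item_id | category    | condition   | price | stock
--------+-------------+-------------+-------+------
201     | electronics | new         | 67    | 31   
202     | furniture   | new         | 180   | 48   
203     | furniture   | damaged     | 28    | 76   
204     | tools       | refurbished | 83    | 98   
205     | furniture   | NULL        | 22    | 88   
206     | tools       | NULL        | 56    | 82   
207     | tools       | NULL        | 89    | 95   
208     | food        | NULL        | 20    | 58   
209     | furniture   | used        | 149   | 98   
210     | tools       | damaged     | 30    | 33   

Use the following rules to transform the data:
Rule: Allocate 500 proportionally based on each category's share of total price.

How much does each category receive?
electronics: 46.27, food: 13.81, furniture: 261.74, tools: 178.18

Step 1: Calculate total price = 724
Step 2: Calculate each category's proportion:
  electronics: 67/724 = 9.25% → 46.27
  food: 20/724 = 2.76% → 13.81
  furniture: 379/724 = 52.35% → 261.74
  tools: 258/724 = 35.64% → 178.18
Step 3: Verify: sum of allocations ≈ 500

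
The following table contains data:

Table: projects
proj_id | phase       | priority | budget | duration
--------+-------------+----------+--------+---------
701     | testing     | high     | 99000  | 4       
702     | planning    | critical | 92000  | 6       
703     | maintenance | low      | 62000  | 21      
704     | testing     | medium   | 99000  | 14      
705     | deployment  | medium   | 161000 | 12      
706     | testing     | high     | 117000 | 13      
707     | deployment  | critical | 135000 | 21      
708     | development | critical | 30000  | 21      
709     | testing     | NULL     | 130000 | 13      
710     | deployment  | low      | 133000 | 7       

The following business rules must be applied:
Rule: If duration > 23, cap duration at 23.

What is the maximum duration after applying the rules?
21

Step 1: Original maximum duration = 21
Step 2: Check cap of 23 against maximum
Step 3: No records exceed the cap (max 21 <= cap 23), so no capping applies
Step 4: Maximum after transformation = 21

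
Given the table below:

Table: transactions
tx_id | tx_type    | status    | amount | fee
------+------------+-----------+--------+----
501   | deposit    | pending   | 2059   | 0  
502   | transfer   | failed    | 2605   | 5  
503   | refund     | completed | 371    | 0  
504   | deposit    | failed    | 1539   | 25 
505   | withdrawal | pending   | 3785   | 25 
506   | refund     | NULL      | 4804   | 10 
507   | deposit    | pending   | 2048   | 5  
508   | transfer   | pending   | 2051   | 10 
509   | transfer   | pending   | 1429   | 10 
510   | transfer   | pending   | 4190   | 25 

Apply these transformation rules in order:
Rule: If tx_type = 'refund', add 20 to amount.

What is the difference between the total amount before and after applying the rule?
40

Step 1: Original sum of amount = 24881
Step 2: 2 records have tx_type = 'refund'
Step 3: Each affected record changes by 20
Step 4: Total change = 2 × 20 = 40
Step 5: New sum = 24881 + 40 = 24921
Step 6: Difference = |24921 - 24881| = 40
        (Sum increased by 40)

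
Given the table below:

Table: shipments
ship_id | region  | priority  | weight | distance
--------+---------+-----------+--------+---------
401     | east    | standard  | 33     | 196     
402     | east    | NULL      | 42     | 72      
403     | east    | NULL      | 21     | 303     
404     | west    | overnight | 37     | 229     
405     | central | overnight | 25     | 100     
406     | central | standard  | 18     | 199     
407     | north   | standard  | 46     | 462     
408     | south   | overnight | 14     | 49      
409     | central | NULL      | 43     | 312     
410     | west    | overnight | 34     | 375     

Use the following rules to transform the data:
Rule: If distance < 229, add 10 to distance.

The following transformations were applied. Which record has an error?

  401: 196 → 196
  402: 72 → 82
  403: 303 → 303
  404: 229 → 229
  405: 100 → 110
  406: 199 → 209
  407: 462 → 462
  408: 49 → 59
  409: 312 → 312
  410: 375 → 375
Record 401 has an error. The correct transformed value should be 206, not 196.

Step 1: Check each record against the rule
Step 2: Record 401 has distance = 196
Step 3: Since 196 < 229, the bonus should have been applied
Step 4: Correct value = 206, but claimed value = 196
Conclusion: Record 401 has the error.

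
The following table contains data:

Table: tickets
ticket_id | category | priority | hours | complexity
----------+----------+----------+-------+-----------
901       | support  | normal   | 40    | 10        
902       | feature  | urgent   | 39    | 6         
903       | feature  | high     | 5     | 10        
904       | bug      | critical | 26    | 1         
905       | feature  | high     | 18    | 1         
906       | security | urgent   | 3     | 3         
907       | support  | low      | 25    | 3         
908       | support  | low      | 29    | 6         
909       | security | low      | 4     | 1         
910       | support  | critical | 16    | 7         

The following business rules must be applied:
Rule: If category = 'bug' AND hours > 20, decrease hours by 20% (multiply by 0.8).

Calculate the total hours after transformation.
199.8

Step 1: Find records where category = 'bug' AND hours > 20
Step 2: 1 records match, summing to 26
Step 3: After multiplier: 26 × 0.8 = 20.8
Step 4: Unaffected records sum: 179
Step 5: Final sum = 20.8 + 179 = 199.8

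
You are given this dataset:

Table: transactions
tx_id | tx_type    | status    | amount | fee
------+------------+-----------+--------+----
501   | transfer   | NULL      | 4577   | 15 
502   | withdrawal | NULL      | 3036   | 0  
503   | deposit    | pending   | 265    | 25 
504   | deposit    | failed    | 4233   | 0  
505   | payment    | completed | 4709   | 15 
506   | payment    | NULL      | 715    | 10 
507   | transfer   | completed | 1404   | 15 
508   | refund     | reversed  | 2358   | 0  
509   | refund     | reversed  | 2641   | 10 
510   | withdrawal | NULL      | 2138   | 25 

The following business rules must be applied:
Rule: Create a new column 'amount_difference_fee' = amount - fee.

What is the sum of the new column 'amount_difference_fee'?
25961

Step 1: For each record, compute amount - fee
Example calculations:
  4577 - 15 = 4562
  3036 - 0 = 3036
  265 - 25 = 240
  ...
Step 2: Sum all derived values
Step 3: Total = 25961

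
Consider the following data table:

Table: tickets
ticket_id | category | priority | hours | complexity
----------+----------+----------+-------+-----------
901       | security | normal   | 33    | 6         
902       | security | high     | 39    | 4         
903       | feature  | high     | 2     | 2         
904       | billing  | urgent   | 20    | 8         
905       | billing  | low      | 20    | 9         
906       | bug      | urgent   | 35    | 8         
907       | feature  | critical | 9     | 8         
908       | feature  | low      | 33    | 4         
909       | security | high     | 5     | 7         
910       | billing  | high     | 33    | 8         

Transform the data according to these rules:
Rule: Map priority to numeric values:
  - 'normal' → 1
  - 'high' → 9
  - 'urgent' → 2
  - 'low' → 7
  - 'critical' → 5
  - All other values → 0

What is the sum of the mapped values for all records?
60

Step 1: Apply mapping to each record
Step 2: Count by status:
  'normal': 1 records × 1 = 1
  'high': 4 records × 9 = 36
  'urgent': 2 records × 2 = 4
  'low': 2 records × 7 = 14
  'critical': 1 records × 5 = 5
Step 3: Sum all mapped values = 60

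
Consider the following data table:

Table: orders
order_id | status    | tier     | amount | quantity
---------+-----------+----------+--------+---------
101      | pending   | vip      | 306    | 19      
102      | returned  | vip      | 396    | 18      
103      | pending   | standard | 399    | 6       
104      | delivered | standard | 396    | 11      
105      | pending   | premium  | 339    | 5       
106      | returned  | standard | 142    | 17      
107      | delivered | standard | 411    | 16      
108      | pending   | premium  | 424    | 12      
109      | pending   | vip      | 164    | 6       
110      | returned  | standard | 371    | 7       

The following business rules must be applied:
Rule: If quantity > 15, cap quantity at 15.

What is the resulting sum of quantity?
107

Step 1: 4 records have quantity > 15
Step 2: These records originally summed to 70
Step 3: After capping: 4 × 15 = 60
Step 4: Unaffected records sum: 47
Step 5: Final sum = 60 + 47 = 107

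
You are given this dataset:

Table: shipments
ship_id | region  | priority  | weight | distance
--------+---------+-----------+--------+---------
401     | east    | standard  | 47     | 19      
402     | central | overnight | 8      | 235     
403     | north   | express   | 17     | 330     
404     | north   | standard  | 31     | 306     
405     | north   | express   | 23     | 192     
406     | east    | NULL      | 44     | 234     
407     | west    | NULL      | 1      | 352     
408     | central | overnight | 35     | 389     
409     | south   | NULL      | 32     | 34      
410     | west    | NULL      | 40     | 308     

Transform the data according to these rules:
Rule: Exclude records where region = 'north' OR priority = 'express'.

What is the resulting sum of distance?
1571

Step 1: Find records where region = 'north' OR priority = 'express'
Step 2: 3 records match, summing to 828
Step 3: Original sum: 2399
Step 4: Remaining sum = 2399 - 828 = 1571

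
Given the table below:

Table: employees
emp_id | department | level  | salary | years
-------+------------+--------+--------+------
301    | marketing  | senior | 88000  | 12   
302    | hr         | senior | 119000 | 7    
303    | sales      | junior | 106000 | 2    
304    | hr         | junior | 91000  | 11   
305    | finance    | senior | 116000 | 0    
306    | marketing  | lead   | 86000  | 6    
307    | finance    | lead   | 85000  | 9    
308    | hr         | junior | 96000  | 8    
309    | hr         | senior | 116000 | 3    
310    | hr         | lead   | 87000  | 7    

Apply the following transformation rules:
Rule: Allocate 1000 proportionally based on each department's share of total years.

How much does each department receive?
finance: 138.46, hr: 553.85, marketing: 276.92, sales: 30.77

Step 1: Calculate total years = 65
Step 2: Calculate each department's proportion:
  finance: 9/65 = 13.85% → 138.46
  hr: 36/65 = 55.38% → 553.85
  marketing: 18/65 = 27.69% → 276.92
  sales: 2/65 = 3.08% → 30.77
Step 3: Verify: sum of allocations ≈ 1000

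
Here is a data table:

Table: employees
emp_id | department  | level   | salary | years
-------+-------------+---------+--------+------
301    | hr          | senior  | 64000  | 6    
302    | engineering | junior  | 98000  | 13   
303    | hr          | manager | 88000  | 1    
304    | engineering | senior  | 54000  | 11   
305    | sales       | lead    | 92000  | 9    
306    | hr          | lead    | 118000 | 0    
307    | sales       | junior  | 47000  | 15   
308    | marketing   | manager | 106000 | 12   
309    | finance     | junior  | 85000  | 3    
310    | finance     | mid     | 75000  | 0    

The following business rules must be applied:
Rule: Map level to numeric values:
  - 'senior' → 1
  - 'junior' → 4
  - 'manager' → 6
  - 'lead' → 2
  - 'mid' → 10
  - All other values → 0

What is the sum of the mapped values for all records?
40

Step 1: Apply mapping to each record
Step 2: Count by status:
  'senior': 2 records × 1 = 2
  'junior': 3 records × 4 = 12
  'manager': 2 records × 6 = 12
  'lead': 2 records × 2 = 4
  'mid': 1 records × 10 = 10
Step 3: Sum all mapped values = 40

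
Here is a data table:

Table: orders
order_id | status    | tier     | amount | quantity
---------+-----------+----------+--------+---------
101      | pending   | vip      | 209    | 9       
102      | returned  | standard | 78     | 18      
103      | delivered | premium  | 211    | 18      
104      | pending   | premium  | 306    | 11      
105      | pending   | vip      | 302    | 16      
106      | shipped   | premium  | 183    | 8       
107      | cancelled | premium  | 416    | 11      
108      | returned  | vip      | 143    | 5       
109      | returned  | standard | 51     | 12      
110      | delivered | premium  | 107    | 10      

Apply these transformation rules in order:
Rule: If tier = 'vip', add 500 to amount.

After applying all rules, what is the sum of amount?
3506

Step 1: Count records where tier = 'vip': 3
Step 2: Total bonus added: 3 × 500 = 1500
Step 3: Original sum of amount: 2006
Step 4: Final sum = 2006 + 1500 = 3506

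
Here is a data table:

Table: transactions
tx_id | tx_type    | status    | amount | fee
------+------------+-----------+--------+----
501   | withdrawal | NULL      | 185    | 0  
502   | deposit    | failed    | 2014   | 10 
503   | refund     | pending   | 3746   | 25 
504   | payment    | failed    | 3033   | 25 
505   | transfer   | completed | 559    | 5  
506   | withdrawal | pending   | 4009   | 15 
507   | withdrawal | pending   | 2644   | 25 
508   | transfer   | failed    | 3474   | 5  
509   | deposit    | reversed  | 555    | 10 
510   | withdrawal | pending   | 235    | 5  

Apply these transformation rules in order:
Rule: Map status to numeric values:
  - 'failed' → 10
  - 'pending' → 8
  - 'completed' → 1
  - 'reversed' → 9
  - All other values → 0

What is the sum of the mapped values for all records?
72

Step 1: Apply mapping to each record
Step 2: Count by status:
  'failed': 3 records × 10 = 30
  'pending': 4 records × 8 = 32
  'completed': 1 records × 1 = 1
  'reversed': 1 records × 9 = 9
Step 3: Sum all mapped values = 72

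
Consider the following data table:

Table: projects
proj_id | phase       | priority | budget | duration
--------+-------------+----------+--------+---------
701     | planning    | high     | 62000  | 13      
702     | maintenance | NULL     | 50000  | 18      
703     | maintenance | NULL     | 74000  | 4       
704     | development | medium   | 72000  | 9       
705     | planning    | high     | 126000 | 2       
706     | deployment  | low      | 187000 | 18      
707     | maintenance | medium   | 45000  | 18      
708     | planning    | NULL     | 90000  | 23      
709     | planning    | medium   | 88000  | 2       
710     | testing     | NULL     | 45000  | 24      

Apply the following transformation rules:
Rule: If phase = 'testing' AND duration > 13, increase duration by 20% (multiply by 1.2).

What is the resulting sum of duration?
135.8

Step 1: Find records where phase = 'testing' AND duration > 13
Step 2: 1 records match, summing to 24
Step 3: After multiplier: 24 × 1.2 = 28.8
Step 4: Unaffected records sum: 107
Step 5: Final sum = 28.8 + 107 = 135.8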